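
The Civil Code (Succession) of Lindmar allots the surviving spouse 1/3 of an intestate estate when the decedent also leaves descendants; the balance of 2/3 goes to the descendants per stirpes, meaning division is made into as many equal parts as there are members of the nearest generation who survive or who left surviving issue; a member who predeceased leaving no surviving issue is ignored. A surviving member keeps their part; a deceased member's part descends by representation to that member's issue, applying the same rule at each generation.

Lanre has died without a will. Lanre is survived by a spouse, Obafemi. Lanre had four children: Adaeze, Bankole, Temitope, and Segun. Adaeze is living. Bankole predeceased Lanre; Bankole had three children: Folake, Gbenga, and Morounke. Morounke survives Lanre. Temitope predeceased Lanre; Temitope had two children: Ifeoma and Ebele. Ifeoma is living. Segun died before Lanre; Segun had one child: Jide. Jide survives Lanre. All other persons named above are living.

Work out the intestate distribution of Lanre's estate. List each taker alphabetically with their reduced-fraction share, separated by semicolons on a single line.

Obafemi, as surviving spouse, takes 1/3.
The remaining 2/3 passes to Lanre's descendants per stirpes.
The 2/3 is divided into 4 equal shares of 1/6 among Adaeze, Bankole, Temitope, Segun.
Adaeze is living and takes 1/6.
Bankole predeceased; the 1/6 allotted to Bankole's branch passes to Bankole's issue by representation.
The 1/6 is divided into 3 equal shares of 1/18 among Folake, Gbenga, Morounke.
Folake is living and takes 1/18.
Gbenga is living and takes 1/18.
Morounke is living and takes 1/18.
Temitope predeceased; the 1/6 allotted to Temitope's branch passes to Temitope's issue by representation.
The 1/6 is divided into 2 equal shares of 1/12 among Ifeoma, Ebele.
Ifeoma is living and takes 1/12.
Ebele is living and takes 1/12.
Segun predeceased; the 1/6 allotted to Segun's branch passes to Segun's issue by representation.
Jide is the sole taker at this level and receives the full 1/6.

Adaeze 1/6; Ebele 1/12; Folake 1/18; Gbenga 1/18; Ifeoma 1/12; Jide 1/6; Morounke 1/18; Obafemi 1/3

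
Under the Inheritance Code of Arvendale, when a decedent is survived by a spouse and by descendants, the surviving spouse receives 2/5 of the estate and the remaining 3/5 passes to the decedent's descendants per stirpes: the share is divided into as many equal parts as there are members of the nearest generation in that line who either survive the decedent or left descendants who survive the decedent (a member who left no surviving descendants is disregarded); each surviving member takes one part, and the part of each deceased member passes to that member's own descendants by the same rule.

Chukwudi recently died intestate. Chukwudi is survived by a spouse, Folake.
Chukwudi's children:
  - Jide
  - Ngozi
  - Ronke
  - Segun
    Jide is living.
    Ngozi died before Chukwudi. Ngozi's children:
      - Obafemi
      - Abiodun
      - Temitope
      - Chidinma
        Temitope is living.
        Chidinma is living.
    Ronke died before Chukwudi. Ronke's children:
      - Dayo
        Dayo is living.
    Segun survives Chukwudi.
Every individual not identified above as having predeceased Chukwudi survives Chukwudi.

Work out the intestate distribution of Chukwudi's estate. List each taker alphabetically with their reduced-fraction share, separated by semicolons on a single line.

Abiodun 3/80; Chidinma 3/80; Dayo 3/20; Folake 2/5; Jide 3/20; Obafemi 3/80; Segun 3/20; Temitope 3/80

Folake, as surviving spouse, takes 2/5.
The remaining 3/5 passes to Chukwudi's descendants per stirpes.
The 3/5 is divided into 4 equal shares of 3/20 among Jide, Ngozi, Ronke, Segun.
Jide is living and takes 3/20.
Ngozi predeceased; the 3/20 allotted to Ngozi's branch passes to Ngozi's issue by representation.
The 3/20 is divided into 4 equal shares of 3/80 among Obafemi, Abiodun, Temitope, Chidinma.
Obafemi is living and takes 3/80.
Abiodun is living and takes 3/80.
Temitope is living and takes 3/80.
Chidinma is living and takes 3/80.
Ronke predeceased; the 3/20 allotted to Ronke's branch passes to Ronke's issue by representation.
Dayo is the sole taker at this level and receives the full 3/20.
Segun is living and takes 3/20.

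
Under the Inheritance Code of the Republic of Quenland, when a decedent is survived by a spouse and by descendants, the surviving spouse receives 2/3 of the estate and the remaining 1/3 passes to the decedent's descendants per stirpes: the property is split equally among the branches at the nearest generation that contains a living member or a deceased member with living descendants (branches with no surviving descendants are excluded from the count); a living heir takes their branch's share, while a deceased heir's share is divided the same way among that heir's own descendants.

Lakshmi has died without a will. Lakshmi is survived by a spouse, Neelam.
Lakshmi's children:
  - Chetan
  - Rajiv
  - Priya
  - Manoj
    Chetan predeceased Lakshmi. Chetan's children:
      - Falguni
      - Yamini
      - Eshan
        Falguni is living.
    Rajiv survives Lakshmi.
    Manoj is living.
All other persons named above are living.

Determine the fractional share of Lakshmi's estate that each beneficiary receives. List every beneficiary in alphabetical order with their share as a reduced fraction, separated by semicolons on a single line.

Neelam, as surviving spouse, takes 2/3.
The remaining 1/3 passes to Lakshmi's descendants per stirpes.
The 1/3 is divided into 4 equal shares of 1/12 among Chetan, Rajiv, Priya, Manoj.
Chetan predeceased; the 1/12 allotted to Chetan's branch passes to Chetan's issue by representation.
The 1/12 is divided into 3 equal shares of 1/36 among Falguni, Yamini, Eshan.
Falguni is living and takes 1/36.
Yamini is living and takes 1/36.
Eshan is living and takes 1/36.
Rajiv is living and takes 1/12.
Priya is living and takes 1/12.
Manoj is living and takes 1/12.

Eshan 1/36; Falguni 1/36; Manoj 1/12; Neelam 2/3; Priya 1/12; Rajiv 1/12; Yamini 1/36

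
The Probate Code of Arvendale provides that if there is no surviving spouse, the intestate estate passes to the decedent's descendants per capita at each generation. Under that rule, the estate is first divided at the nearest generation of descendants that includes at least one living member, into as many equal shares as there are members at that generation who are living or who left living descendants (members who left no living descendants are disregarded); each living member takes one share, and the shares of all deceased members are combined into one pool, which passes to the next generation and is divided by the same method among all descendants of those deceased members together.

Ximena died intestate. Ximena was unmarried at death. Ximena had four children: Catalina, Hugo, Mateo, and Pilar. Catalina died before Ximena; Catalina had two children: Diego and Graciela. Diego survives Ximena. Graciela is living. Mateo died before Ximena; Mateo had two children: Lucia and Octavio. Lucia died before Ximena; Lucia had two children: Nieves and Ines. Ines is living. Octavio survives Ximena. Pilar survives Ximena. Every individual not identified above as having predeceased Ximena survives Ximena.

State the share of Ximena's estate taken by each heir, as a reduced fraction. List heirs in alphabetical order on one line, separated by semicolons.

There is no surviving spouse, so the entire estate passes to Ximena's descendants per capita at each generation.
At generation 1 (Catalina, Hugo, Mateo, Pilar) there are 4 shares of (1)/4 = 1/4 each.
Living: Hugo and Pilar — each takes 1/4.
Deceased: Catalina and Mateo. Their combined 1/2 is pooled and carried to generation 2.
At generation 2 (Diego, Graciela, Lucia, Octavio) there are 4 shares of (1/2)/4 = 1/8 each.
Living: Diego, Graciela, and Octavio — each takes 1/8.
Deceased: Lucia. That 1/8 share is carried to generation 3.
At generation 3 (Nieves, Ines) there are 2 shares of (1/8)/2 = 1/16 each.
Living: Nieves and Ines — each takes 1/16.

Diego 1/8; Graciela 1/8; Hugo 1/4; Ines 1/16; Nieves 1/16; Octavio 1/8; Pilar 1/4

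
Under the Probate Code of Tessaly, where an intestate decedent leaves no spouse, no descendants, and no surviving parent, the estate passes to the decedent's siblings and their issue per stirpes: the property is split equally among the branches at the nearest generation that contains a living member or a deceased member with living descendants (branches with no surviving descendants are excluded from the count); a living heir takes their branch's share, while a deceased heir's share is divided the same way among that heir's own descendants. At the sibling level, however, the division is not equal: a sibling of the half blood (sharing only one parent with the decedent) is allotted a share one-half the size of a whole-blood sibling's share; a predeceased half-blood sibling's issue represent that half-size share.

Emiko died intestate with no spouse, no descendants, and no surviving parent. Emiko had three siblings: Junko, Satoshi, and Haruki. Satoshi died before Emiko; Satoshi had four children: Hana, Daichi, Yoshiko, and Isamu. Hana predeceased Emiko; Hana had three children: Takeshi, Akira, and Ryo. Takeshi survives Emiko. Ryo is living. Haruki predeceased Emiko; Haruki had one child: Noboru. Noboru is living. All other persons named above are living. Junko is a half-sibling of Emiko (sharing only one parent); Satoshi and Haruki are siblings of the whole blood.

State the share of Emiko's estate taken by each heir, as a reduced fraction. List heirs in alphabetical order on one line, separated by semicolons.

No spouse, descendants, or parent survives, so the estate passes to Emiko's siblings per stirpes.
Half-blood siblings count for one-half the weight of whole-blood siblings at the initial division.
Dividing 1 in proportion to weights (total weight 5/2): Junko (weight 1/2) → 1/5; Satoshi (weight 1) → 2/5; Haruki (weight 1) → 2/5.
Junko is living and takes 1/5.
Satoshi predeceased; the 2/5 allotted to Satoshi's branch passes to Satoshi's issue by representation.
The 2/5 is divided into 4 equal shares of 1/10 among Hana, Daichi, Yoshiko, Isamu.
Hana predeceased; the 1/10 allotted to Hana's branch passes to Hana's issue by representation.
The 1/10 is divided into 3 equal shares of 1/30 among Takeshi, Akira, Ryo.
Takeshi is living and takes 1/30.
Akira is living and takes 1/30.
Ryo is living and takes 1/30.
Daichi is living and takes 1/10.
Yoshiko is living and takes 1/10.
Isamu is living and takes 1/10.
Haruki predeceased; the 2/5 allotted to Haruki's branch passes to Haruki's issue by representation.
Noboru is the sole taker at this level and receives the full 2/5.

Akira 1/30; Daichi 1/10; Isamu 1/10; Junko 1/5; Noboru 2/5; Ryo 1/30; Takeshi 1/30; Yoshiko 1/10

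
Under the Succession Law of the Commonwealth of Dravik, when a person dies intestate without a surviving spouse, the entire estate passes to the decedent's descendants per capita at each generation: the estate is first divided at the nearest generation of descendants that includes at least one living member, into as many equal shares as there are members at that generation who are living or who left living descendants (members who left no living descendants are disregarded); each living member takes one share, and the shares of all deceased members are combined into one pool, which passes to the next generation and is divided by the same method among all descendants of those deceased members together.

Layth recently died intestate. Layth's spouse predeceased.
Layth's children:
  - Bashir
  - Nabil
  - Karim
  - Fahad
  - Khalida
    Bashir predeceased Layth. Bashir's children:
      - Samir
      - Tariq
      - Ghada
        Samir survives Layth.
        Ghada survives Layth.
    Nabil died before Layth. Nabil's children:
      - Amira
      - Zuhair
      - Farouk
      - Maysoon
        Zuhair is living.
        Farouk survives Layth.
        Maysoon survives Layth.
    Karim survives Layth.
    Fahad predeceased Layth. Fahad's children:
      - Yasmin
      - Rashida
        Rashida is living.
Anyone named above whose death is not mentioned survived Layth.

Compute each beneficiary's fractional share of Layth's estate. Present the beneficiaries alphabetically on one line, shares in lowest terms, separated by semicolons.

There is no surviving spouse, so the entire estate passes to Layth's descendants per capita at each generation.
At generation 1 (Bashir, Nabil, Karim, Fahad, Khalida) there are 5 shares of (1)/5 = 1/5 each.
Living: Karim and Khalida — each takes 1/5.
Deceased: Bashir, Nabil, and Fahad. Their combined 3/5 is pooled and carried to generation 2.
At generation 2 (Samir, Tariq, Ghada, Amira, Zuhair, Farouk, Maysoon, Yasmin, Rashida) there are 9 shares of (3/5)/9 = 1/15 each.
Living: Samir, Tariq, Ghada, Amira, Zuhair, Farouk, Maysoon, Yasmin, and Rashida — each takes 1/15.

Amira 1/15; Farouk 1/15; Ghada 1/15; Karim 1/5; Khalida 1/5; Maysoon 1/15; Rashida 1/15; Samir 1/15; Tariq 1/15; Yasmin 1/15; Zuhair 1/15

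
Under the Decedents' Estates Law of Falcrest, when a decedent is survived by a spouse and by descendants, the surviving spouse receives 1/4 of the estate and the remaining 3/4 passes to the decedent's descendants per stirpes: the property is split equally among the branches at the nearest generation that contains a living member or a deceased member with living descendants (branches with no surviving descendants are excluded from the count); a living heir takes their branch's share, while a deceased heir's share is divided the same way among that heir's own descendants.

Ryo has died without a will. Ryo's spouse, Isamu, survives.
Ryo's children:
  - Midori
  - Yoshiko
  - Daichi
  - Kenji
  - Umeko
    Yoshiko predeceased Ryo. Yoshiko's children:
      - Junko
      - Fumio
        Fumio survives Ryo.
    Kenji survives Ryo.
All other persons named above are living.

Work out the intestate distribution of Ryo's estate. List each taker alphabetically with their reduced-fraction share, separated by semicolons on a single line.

Daichi 3/20; Fumio 3/40; Isamu 1/4; Junko 3/40; Kenji 3/20; Midori 3/20; Umeko 3/20

Isamu, as surviving spouse, takes 1/4.
The remaining 3/4 passes to Ryo's descendants per stirpes.
The 3/4 is divided into 5 equal shares of 3/20 among Midori, Yoshiko, Daichi, Kenji, Umeko.
Midori is living and takes 3/20.
Yoshiko predeceased; the 3/20 allotted to Yoshiko's branch passes to Yoshiko's issue by representation.
The 3/20 is divided into 2 equal shares of 3/40 among Junko, Fumio.
Junko is living and takes 3/40.
Fumio is living and takes 3/40.
Daichi is living and takes 3/20.
Kenji is living and takes 3/20.
Umeko is living and takes 3/20.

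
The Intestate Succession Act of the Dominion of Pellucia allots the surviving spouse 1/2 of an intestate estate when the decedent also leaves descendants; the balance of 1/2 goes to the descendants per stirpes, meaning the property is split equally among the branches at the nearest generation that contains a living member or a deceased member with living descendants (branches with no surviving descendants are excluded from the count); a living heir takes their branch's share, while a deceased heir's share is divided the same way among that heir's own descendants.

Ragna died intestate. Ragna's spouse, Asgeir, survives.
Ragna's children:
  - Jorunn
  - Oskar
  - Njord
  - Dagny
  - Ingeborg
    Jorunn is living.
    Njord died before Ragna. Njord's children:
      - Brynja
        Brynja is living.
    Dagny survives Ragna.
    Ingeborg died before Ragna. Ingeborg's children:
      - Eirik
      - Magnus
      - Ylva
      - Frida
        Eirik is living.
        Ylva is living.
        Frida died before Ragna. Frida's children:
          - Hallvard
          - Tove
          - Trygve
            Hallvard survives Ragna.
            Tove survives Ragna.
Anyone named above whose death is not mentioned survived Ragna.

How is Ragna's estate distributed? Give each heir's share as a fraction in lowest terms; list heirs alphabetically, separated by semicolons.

Asgeir, as surviving spouse, takes 1/2.
The remaining 1/2 passes to Ragna's descendants per stirpes.
The 1/2 is divided into 5 equal shares of 1/10 among Jorunn, Oskar, Njord, Dagny, Ingeborg.
Jorunn is living and takes 1/10.
Oskar is living and takes 1/10.
Njord predeceased; the 1/10 allotted to Njord's branch passes to Njord's issue by representation.
Brynja is the sole taker at this level and receives the full 1/10.
Dagny is living and takes 1/10.
Ingeborg predeceased; the 1/10 allotted to Ingeborg's branch passes to Ingeborg's issue by representation.
The 1/10 is divided into 4 equal shares of 1/40 among Eirik, Magnus, Ylva, Frida.
Eirik is living and takes 1/40.
Magnus is living and takes 1/40.
Ylva is living and takes 1/40.
Frida predeceased; the 1/40 allotted to Frida's branch passes to Frida's issue by representation.
The 1/40 is divided into 3 equal shares of 1/120 among Hallvard, Tove, Trygve.
Hallvard is living and takes 1/120.
Tove is living and takes 1/120.
Trygve is living and takes 1/120.

Asgeir 1/2; Brynja 1/10; Dagny 1/10; Eirik 1/40; Hallvard 1/120; Jorunn 1/10; Magnus 1/40; Oskar 1/10; Tove 1/120; Trygve 1/120; Ylva 1/40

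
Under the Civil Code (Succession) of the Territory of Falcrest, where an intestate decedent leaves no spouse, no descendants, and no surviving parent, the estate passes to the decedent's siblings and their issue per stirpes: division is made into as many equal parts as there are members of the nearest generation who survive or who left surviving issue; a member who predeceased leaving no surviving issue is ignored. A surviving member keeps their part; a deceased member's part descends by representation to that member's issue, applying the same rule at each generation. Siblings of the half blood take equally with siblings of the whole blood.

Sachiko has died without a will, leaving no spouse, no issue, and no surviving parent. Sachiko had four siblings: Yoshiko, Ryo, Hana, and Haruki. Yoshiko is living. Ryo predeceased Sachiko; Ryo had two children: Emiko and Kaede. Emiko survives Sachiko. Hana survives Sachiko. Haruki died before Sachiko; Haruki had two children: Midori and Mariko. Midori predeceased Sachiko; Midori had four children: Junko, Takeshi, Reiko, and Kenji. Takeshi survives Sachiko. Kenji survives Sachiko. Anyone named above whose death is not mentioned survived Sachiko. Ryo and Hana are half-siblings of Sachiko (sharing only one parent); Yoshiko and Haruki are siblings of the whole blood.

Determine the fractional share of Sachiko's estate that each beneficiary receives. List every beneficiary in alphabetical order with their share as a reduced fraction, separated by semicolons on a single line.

Emiko 1/8; Hana 1/4; Junko 1/32; Kaede 1/8; Kenji 1/32; Mariko 1/8; Reiko 1/32; Takeshi 1/32; Yoshiko 1/4

No spouse, descendants, or parent survives, so the estate passes to Sachiko's siblings per stirpes.
Half-blood and whole-blood siblings take equally under the stated rule.
The estate is divided into 4 equal shares of 1/4 among Yoshiko, Ryo, Hana, Haruki.
Yoshiko is living and takes 1/4.
Ryo predeceased; the 1/4 allotted to Ryo's branch passes to Ryo's issue by representation.
The 1/4 is divided into 2 equal shares of 1/8 among Emiko, Kaede.
Emiko is living and takes 1/8.
Kaede is living and takes 1/8.
Hana is living and takes 1/4.
Haruki predeceased; the 1/4 allotted to Haruki's branch passes to Haruki's issue by representation.
The 1/4 is divided into 2 equal shares of 1/8 among Midori, Mariko.
Midori predeceased; the 1/8 allotted to Midori's branch passes to Midori's issue by representation.
The 1/8 is divided into 4 equal shares of 1/32 among Junko, Takeshi, Reiko, Kenji.
Junko is living and takes 1/32.
Takeshi is living and takes 1/32.
Reiko is living and takes 1/32.
Kenji is living and takes 1/32.
Mariko is living and takes 1/8.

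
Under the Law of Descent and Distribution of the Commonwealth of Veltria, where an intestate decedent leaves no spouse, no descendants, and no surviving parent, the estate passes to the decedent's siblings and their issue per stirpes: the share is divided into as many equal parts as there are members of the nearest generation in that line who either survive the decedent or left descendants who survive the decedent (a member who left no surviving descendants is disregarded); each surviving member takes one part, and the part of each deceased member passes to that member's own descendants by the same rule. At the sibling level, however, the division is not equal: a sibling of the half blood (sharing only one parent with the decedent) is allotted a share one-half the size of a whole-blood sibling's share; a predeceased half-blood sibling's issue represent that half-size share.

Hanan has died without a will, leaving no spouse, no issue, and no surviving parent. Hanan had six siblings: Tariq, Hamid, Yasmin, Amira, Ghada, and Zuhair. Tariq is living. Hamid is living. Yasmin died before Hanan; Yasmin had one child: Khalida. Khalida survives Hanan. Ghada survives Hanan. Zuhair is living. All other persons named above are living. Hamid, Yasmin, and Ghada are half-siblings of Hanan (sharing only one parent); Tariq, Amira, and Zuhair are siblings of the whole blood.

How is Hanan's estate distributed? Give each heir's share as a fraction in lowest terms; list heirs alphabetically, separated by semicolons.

Amira 2/9; Ghada 1/9; Hamid 1/9; Khalida 1/9; Tariq 2/9; Zuhair 2/9

No spouse, descendants, or parent survives, so the estate passes to Hanan's siblings per stirpes.
Half-blood siblings count for one-half the weight of whole-blood siblings at the initial division.
Dividing 1 in proportion to weights (total weight 9/2): Tariq (weight 1) → 2/9; Hamid (weight 1/2) → 1/9; Yasmin (weight 1/2) → 1/9; Amira (weight 1) → 2/9; Ghada (weight 1/2) → 1/9; Zuhair (weight 1) → 2/9.
Tariq is living and takes 2/9.
Hamid is living and takes 1/9.
Yasmin predeceased; the 1/9 allotted to Yasmin's branch passes to Yasmin's issue by representation.
Khalida is the sole taker at this level and receives the full 1/9.
Amira is living and takes 2/9.
Ghada is living and takes 1/9.
Zuhair is living and takes 2/9.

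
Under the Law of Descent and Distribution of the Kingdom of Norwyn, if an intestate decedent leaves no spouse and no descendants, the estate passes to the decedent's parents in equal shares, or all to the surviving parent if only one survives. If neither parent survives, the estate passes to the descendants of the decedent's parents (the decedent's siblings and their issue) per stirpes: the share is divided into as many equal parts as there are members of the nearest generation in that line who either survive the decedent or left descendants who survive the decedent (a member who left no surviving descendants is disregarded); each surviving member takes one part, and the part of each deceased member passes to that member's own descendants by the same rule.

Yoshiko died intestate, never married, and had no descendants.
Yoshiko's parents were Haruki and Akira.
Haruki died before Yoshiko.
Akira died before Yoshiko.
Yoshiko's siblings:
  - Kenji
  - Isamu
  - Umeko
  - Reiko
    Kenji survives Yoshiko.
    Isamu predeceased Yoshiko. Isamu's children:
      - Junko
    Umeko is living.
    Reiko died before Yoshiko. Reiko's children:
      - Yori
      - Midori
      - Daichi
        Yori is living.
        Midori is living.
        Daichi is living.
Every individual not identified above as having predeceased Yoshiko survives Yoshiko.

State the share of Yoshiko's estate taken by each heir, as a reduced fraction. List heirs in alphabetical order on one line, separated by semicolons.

Daichi 1/12; Junko 1/4; Kenji 1/4; Midori 1/12; Umeko 1/4; Yori 1/12

Neither parent survives and there are no descendants, so the estate passes to Yoshiko's siblings and their issue per stirpes.
The estate is divided into 4 equal shares of 1/4 among Kenji, Isamu, Umeko, Reiko.
Kenji is living and takes 1/4.
Isamu predeceased; the 1/4 allotted to Isamu's branch passes to Isamu's issue by representation.
Junko is the sole taker at this level and receives the full 1/4.
Umeko is living and takes 1/4.
Reiko predeceased; the 1/4 allotted to Reiko's branch passes to Reiko's issue by representation.
The 1/4 is divided into 3 equal shares of 1/12 among Yori, Midori, Daichi.
Yori is living and takes 1/12.
Midori is living and takes 1/12.
Daichi is living and takes 1/12.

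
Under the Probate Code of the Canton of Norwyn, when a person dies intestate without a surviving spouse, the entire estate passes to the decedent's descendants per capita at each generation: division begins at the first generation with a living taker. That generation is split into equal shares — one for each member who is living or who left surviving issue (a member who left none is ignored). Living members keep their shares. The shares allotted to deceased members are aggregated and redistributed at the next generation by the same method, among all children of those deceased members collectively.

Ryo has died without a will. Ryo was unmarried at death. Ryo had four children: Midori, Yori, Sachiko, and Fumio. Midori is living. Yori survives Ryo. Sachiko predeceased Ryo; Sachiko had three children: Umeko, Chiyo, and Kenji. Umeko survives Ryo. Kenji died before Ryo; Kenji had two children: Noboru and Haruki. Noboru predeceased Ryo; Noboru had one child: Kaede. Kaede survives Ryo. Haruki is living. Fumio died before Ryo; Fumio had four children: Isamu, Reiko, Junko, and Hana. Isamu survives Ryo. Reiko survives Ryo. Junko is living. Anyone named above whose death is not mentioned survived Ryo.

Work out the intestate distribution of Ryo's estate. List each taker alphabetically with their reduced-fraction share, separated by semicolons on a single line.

Chiyo 1/14; Hana 1/14; Haruki 1/28; Isamu 1/14; Junko 1/14; Kaede 1/28; Midori 1/4; Reiko 1/14; Umeko 1/14; Yori 1/4

There is no surviving spouse, so the entire estate passes to Ryo's descendants per capita at each generation.
At generation 1 (Midori, Yori, Sachiko, Fumio) there are 4 shares of (1)/4 = 1/4 each.
Living: Midori and Yori — each takes 1/4.
Deceased: Sachiko and Fumio. Their combined 1/2 is pooled and carried to generation 2.
At generation 2 (Umeko, Chiyo, Kenji, Isamu, Reiko, Junko, Hana) there are 7 shares of (1/2)/7 = 1/14 each.
Living: Umeko, Chiyo, Isamu, Reiko, Junko, and Hana — each takes 1/14.
Deceased: Kenji. That 1/14 share is carried to generation 3.
At generation 3 (Noboru, Haruki) there are 2 shares of (1/14)/2 = 1/28 each.
Living: Haruki — each takes 1/28.
Deceased: Noboru. That 1/28 share is carried to generation 4.
At generation 4 (Kaede) there are 1 shares of (1/28)/1 = 1/28 each.
Living: Kaede — each takes 1/28.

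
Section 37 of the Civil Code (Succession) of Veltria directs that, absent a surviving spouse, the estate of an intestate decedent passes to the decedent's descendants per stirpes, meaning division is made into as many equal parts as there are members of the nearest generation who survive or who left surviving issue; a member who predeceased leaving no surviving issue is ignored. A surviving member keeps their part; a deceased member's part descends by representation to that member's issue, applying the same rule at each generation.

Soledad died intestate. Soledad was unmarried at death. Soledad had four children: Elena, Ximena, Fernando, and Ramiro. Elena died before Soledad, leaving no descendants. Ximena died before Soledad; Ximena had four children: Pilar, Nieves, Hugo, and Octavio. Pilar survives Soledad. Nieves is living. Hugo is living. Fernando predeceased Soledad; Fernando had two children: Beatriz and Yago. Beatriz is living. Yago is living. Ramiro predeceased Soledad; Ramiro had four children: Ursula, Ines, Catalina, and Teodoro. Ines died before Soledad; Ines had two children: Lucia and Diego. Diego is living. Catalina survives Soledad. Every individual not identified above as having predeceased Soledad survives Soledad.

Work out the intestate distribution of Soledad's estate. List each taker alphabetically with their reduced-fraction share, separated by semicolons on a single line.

There is no surviving spouse, so the entire estate passes to Soledad's descendants per stirpes.
Elena left no surviving issue, so that branch lapses and is disregarded.
The estate is divided into 3 equal shares of 1/3 among Ximena, Fernando, Ramiro.
Ximena predeceased; the 1/3 allotted to Ximena's branch passes to Ximena's issue by representation.
The 1/3 is divided into 4 equal shares of 1/12 among Pilar, Nieves, Hugo, Octavio.
Pilar is living and takes 1/12.
Nieves is living and takes 1/12.
Hugo is living and takes 1/12.
Octavio is living and takes 1/12.
Fernando predeceased; the 1/3 allotted to Fernando's branch passes to Fernando's issue by representation.
The 1/3 is divided into 2 equal shares of 1/6 among Beatriz, Yago.
Beatriz is living and takes 1/6.
Yago is living and takes 1/6.
Ramiro predeceased; the 1/3 allotted to Ramiro's branch passes to Ramiro's issue by representation.
The 1/3 is divided into 4 equal shares of 1/12 among Ursula, Ines, Catalina, Teodoro.
Ursula is living and takes 1/12.
Ines predeceased; the 1/12 allotted to Ines's branch passes to Ines's issue by representation.
The 1/12 is divided into 2 equal shares of 1/24 among Lucia, Diego.
Lucia is living and takes 1/24.
Diego is living and takes 1/24.
Catalina is living and takes 1/12.
Teodoro is living and takes 1/12.

Beatriz 1/6; Catalina 1/12; Diego 1/24; Hugo 1/12; Lucia 1/24; Nieves 1/12; Octavio 1/12; Pilar 1/12; Teodoro 1/12; Ursula 1/12; Yago 1/6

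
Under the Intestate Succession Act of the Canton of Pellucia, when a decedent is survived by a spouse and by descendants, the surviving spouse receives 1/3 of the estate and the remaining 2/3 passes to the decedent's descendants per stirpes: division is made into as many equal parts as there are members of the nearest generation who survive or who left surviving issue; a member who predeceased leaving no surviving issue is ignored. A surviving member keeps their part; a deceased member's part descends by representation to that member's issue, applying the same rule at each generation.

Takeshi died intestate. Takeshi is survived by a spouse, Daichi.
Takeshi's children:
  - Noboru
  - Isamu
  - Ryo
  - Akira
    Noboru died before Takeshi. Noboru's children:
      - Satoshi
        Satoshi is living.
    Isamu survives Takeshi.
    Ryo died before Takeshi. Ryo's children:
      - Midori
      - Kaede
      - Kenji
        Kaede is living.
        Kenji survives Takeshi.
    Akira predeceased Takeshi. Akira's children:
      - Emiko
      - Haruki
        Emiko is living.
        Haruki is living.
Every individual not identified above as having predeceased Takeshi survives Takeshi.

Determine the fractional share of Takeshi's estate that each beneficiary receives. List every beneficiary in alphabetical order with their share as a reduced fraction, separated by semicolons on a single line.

Daichi, as surviving spouse, takes 1/3.
The remaining 2/3 passes to Takeshi's descendants per stirpes.
The 2/3 is divided into 4 equal shares of 1/6 among Noboru, Isamu, Ryo, Akira.
Noboru predeceased; the 1/6 allotted to Noboru's branch passes to Noboru's issue by representation.
Satoshi is the sole taker at this level and receives the full 1/6.
Isamu is living and takes 1/6.
Ryo predeceased; the 1/6 allotted to Ryo's branch passes to Ryo's issue by representation.
The 1/6 is divided into 3 equal shares of 1/18 among Midori, Kaede, Kenji.
Midori is living and takes 1/18.
Kaede is living and takes 1/18.
Kenji is living and takes 1/18.
Akira predeceased; the 1/6 allotted to Akira's branch passes to Akira's issue by representation.
The 1/6 is divided into 2 equal shares of 1/12 among Emiko, Haruki.
Emiko is living and takes 1/12.
Haruki is living and takes 1/12.

Daichi 1/3; Emiko 1/12; Haruki 1/12; Isamu 1/6; Kaede 1/18; Kenji 1/18; Midori 1/18; Satoshi 1/6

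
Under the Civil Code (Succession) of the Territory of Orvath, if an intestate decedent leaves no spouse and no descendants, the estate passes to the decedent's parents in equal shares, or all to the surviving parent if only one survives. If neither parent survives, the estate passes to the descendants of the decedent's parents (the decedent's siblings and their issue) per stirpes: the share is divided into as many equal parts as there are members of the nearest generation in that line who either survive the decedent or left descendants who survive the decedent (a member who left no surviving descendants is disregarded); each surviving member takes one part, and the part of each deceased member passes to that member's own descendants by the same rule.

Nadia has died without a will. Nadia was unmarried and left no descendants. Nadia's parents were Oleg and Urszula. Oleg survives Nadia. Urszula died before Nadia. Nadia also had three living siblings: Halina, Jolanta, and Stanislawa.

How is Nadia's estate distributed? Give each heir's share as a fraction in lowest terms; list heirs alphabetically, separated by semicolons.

Oleg 1

Only one parent, Oleg, survives, so Oleg takes the entire estate. The siblings take nothing because a surviving parent has priority.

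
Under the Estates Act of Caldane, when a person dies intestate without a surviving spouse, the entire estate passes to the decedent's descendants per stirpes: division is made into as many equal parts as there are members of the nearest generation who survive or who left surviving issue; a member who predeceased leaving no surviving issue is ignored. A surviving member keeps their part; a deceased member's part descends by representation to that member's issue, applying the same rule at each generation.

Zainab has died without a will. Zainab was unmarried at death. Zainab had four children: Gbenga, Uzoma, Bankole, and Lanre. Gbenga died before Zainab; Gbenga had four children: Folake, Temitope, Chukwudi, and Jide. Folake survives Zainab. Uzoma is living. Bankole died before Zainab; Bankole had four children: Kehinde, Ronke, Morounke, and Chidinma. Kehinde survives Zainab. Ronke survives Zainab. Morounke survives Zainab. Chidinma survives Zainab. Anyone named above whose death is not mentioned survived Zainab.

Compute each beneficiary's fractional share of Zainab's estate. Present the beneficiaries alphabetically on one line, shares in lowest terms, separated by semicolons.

Chidinma 1/16; Chukwudi 1/16; Folake 1/16; Jide 1/16; Kehinde 1/16; Lanre 1/4; Morounke 1/16; Ronke 1/16; Temitope 1/16; Uzoma 1/4

There is no surviving spouse, so the entire estate passes to Zainab's descendants per stirpes.
The estate is divided into 4 equal shares of 1/4 among Gbenga, Uzoma, Bankole, Lanre.
Gbenga predeceased; the 1/4 allotted to Gbenga's branch passes to Gbenga's issue by representation.
The 1/4 is divided into 4 equal shares of 1/16 among Folake, Temitope, Chukwudi, Jide.
Folake is living and takes 1/16.
Temitope is living and takes 1/16.
Chukwudi is living and takes 1/16.
Jide is living and takes 1/16.
Uzoma is living and takes 1/4.
Bankole predeceased; the 1/4 allotted to Bankole's branch passes to Bankole's issue by representation.
The 1/4 is divided into 4 equal shares of 1/16 among Kehinde, Ronke, Morounke, Chidinma.
Kehinde is living and takes 1/16.
Ronke is living and takes 1/16.
Morounke is living and takes 1/16.
Chidinma is living and takes 1/16.
Lanre is living and takes 1/4.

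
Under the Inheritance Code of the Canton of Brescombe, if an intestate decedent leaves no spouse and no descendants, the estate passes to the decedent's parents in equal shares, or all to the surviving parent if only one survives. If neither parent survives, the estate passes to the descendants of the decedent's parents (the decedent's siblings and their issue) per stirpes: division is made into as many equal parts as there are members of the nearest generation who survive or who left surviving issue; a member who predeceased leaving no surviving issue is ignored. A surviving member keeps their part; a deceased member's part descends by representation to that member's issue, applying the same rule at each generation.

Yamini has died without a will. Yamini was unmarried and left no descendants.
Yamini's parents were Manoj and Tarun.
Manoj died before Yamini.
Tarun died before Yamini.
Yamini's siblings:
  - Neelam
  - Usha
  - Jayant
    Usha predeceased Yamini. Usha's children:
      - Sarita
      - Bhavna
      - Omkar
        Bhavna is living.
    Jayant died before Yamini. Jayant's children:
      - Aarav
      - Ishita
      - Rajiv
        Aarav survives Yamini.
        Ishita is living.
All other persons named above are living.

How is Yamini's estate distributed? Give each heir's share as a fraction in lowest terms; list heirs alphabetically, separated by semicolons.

Neither parent survives and there are no descendants, so the estate passes to Yamini's siblings and their issue per stirpes.
The estate is divided into 3 equal shares of 1/3 among Neelam, Usha, Jayant.
Neelam is living and takes 1/3.
Usha predeceased; the 1/3 allotted to Usha's branch passes to Usha's issue by representation.
The 1/3 is divided into 3 equal shares of 1/9 among Sarita, Bhavna, Omkar.
Sarita is living and takes 1/9.
Bhavna is living and takes 1/9.
Omkar is living and takes 1/9.
Jayant predeceased; the 1/3 allotted to Jayant's branch passes to Jayant's issue by representation.
The 1/3 is divided into 3 equal shares of 1/9 among Aarav, Ishita, Rajiv.
Aarav is living and takes 1/9.
Ishita is living and takes 1/9.
Rajiv is living and takes 1/9.

Aarav 1/9; Bhavna 1/9; Ishita 1/9; Neelam 1/3; Omkar 1/9; Rajiv 1/9; Sarita 1/9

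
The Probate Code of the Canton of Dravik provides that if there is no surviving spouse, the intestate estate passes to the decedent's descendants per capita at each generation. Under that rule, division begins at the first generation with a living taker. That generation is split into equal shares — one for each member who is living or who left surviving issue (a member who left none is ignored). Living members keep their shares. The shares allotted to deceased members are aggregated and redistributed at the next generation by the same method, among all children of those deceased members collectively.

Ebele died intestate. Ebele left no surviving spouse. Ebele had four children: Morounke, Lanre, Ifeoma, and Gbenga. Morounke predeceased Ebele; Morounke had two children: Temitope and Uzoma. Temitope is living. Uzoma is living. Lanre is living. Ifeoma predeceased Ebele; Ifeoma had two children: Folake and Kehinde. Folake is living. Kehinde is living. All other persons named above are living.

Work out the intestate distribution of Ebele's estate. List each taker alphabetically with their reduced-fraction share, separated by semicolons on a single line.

There is no surviving spouse, so the entire estate passes to Ebele's descendants per capita at each generation.
At generation 1 (Morounke, Lanre, Ifeoma, Gbenga) there are 4 shares of (1)/4 = 1/4 each.
Living: Lanre and Gbenga — each takes 1/4.
Deceased: Morounke and Ifeoma. Their combined 1/2 is pooled and carried to generation 2.
At generation 2 (Temitope, Uzoma, Folake, Kehinde) there are 4 shares of (1/2)/4 = 1/8 each.
Living: Temitope, Uzoma, Folake, and Kehinde — each takes 1/8.

Folake 1/8; Gbenga 1/4; Kehinde 1/8; Lanre 1/4; Temitope 1/8; Uzoma 1/8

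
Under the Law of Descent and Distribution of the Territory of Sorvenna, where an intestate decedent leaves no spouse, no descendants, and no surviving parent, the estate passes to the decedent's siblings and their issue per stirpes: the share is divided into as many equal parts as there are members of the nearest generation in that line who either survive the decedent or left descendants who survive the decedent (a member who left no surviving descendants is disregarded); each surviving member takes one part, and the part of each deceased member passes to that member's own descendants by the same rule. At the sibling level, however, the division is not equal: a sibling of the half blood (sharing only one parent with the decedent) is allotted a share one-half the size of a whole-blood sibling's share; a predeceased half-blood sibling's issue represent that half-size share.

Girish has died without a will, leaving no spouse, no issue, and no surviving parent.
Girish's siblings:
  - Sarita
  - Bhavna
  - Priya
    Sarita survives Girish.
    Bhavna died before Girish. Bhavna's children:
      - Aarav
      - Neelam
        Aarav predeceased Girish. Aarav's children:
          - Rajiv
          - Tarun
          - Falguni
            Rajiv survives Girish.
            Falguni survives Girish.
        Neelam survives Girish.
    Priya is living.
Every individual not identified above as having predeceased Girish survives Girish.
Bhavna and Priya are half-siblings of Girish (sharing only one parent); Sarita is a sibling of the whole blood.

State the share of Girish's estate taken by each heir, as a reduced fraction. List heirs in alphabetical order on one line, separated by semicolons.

No spouse, descendants, or parent survives, so the estate passes to Girish's siblings per stirpes.
Half-blood siblings count for one-half the weight of whole-blood siblings at the initial division.
Dividing 1 in proportion to weights (total weight 2): Sarita (weight 1) → 1/2; Bhavna (weight 1/2) → 1/4; Priya (weight 1/2) → 1/4.
Sarita is living and takes 1/2.
Bhavna predeceased; the 1/4 allotted to Bhavna's branch passes to Bhavna's issue by representation.
The 1/4 is divided into 2 equal shares of 1/8 among Aarav, Neelam.
Aarav predeceased; the 1/8 allotted to Aarav's branch passes to Aarav's issue by representation.
The 1/8 is divided into 3 equal shares of 1/24 among Rajiv, Tarun, Falguni.
Rajiv is living and takes 1/24.
Tarun is living and takes 1/24.
Falguni is living and takes 1/24.
Neelam is living and takes 1/8.
Priya is living and takes 1/4.

Falguni 1/24; Neelam 1/8; Priya 1/4; Rajiv 1/24; Sarita 1/2; Tarun 1/24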